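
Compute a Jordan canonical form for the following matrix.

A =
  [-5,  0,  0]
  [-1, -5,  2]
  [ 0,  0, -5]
J_2(-5) ⊕ J_1(-5)

The characteristic polynomial is
  det(x·I − A) = x^3 + 15*x^2 + 75*x + 125 = (x + 5)^3

Eigenvalues and multiplicities (the geometric multiplicity of λ is n − rank(A − λI), which equals the number of Jordan blocks for λ):
  λ = -5: algebraic multiplicity = 3, geometric multiplicity = 2

Determining the block sizes for each eigenvalue:
  λ = -5: 2 blocks summing to 3 forces exactly one block of size 2 and the rest size 1 → block sizes [2, 1]

Assembling the blocks gives a Jordan form
J =
  [-5,  1,  0]
  [ 0, -5,  0]
  [ 0,  0, -5]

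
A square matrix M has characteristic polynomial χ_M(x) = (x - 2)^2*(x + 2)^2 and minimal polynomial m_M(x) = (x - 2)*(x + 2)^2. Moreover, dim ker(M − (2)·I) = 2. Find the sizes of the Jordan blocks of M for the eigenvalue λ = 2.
Block sizes for λ = 2: [1, 1]

Step 1 — from the characteristic polynomial, algebraic multiplicity of λ = 2 is 2. From dim ker(M − (2)·I) = 2, there are exactly 2 Jordan blocks for λ = 2.
Step 2 — from the minimal polynomial, the factor (x − 2) tells us the largest block for λ = 2 has size 1.
Step 3 — with total size 2, 2 blocks, and largest block 1, the block sizes (in nonincreasing order) are [1, 1].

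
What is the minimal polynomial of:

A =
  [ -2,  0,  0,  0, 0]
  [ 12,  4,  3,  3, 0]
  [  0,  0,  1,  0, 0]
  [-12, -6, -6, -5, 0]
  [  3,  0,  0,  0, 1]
x^2 + x - 2

The characteristic polynomial is χ_A(x) = (x - 1)^3*(x + 2)^2, so the eigenvalues are known. The minimal polynomial is
  m_A(x) = Π_λ (x − λ)^{k_λ}
where k_λ is the size of the *largest* Jordan block for λ (equivalently, the smallest k with (A − λI)^k v = 0 for every generalised eigenvector v of λ).

  λ = -2: largest Jordan block has size 1, contributing (x + 2)
  λ = 1: largest Jordan block has size 1, contributing (x − 1)

So m_A(x) = (x - 1)*(x + 2) = x^2 + x - 2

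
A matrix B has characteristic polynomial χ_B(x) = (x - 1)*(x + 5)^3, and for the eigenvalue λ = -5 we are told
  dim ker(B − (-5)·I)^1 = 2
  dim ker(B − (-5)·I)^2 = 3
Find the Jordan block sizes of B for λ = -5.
Block sizes for λ = -5: [2, 1]

From the dimensions of kernels of powers, the number of Jordan blocks of size at least j is d_j − d_{j−1} where d_j = dim ker(N^j) (with d_0 = 0). Computing the differences gives [2, 1].
The number of blocks of size exactly k is (#blocks of size ≥ k) − (#blocks of size ≥ k + 1), so the partition is: 1 block(s) of size 1, 1 block(s) of size 2.
In nonincreasing order the block sizes are [2, 1].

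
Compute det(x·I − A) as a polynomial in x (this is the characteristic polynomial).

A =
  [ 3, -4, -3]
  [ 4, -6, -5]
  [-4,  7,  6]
x^3 - 3*x^2 + 3*x - 1

Expanding det(x·I − A) (e.g. by cofactor expansion or by noting that A is similar to its Jordan form J, which has the same characteristic polynomial as A) gives
  χ_A(x) = x^3 - 3*x^2 + 3*x - 1
which factors as (x - 1)^3. The eigenvalues (with algebraic multiplicities) are λ = 1 with multiplicity 3.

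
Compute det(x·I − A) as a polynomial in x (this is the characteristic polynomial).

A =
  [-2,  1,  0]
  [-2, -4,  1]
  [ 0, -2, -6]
x^3 + 12*x^2 + 48*x + 64

Expanding det(x·I − A) (e.g. by cofactor expansion or by noting that A is similar to its Jordan form J, which has the same characteristic polynomial as A) gives
  χ_A(x) = x^3 + 12*x^2 + 48*x + 64
which factors as (x + 4)^3. The eigenvalues (with algebraic multiplicities) are λ = -4 with multiplicity 3.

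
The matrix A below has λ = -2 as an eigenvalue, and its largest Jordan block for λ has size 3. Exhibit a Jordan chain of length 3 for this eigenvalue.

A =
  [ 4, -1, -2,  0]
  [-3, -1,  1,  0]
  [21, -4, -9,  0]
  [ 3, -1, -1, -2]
A Jordan chain for λ = -2 of length 3:
v_1 = (-3, 0, -9, 0)ᵀ
v_2 = (6, -3, 21, 3)ᵀ
v_3 = (1, 0, 0, 0)ᵀ

Let N = A − (-2)·I. We want v_3 with N^3 v_3 = 0 but N^2 v_3 ≠ 0; then v_{j-1} := N · v_j for j = 3, …, 2.

Pick v_3 = (1, 0, 0, 0)ᵀ.
Then v_2 = N · v_3 = (6, -3, 21, 3)ᵀ.
Then v_1 = N · v_2 = (-3, 0, -9, 0)ᵀ.

Sanity check: (A − (-2)·I) v_1 = (0, 0, 0, 0)ᵀ = 0. ✓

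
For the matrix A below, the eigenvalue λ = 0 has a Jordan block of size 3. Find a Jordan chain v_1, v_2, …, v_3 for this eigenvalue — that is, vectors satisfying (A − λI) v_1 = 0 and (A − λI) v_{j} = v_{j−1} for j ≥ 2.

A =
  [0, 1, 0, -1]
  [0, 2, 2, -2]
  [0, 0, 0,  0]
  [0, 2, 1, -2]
A Jordan chain for λ = 0 of length 3:
v_1 = (1, 2, 0, 2)ᵀ
v_2 = (0, 2, 0, 1)ᵀ
v_3 = (0, 0, 1, 0)ᵀ

Let N = A − (0)·I. We want v_3 with N^3 v_3 = 0 but N^2 v_3 ≠ 0; then v_{j-1} := N · v_j for j = 3, …, 2.

Pick v_3 = (0, 0, 1, 0)ᵀ.
Then v_2 = N · v_3 = (0, 2, 0, 1)ᵀ.
Then v_1 = N · v_2 = (1, 2, 0, 2)ᵀ.

Sanity check: (A − (0)·I) v_1 = (0, 0, 0, 0)ᵀ = 0. ✓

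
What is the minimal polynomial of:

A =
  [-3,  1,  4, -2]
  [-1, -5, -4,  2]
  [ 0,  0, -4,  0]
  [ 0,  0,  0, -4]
x^2 + 8*x + 16

The characteristic polynomial is χ_A(x) = (x + 4)^4, so the eigenvalues are known. The minimal polynomial is
  m_A(x) = Π_λ (x − λ)^{k_λ}
where k_λ is the size of the *largest* Jordan block for λ (equivalently, the smallest k with (A − λI)^k v = 0 for every generalised eigenvector v of λ).

  λ = -4: largest Jordan block has size 2, contributing (x + 4)^2

So m_A(x) = (x + 4)^2 = x^2 + 8*x + 16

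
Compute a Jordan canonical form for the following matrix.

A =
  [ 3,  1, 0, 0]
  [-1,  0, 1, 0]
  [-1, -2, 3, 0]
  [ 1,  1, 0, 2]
J_3(2) ⊕ J_1(2)

The characteristic polynomial is
  det(x·I − A) = x^4 - 8*x^3 + 24*x^2 - 32*x + 16 = (x - 2)^4

Eigenvalues and multiplicities (the geometric multiplicity of λ is n − rank(A − λI), which equals the number of Jordan blocks for λ):
  λ = 2: algebraic multiplicity = 4, geometric multiplicity = 2

Determining the block sizes for each eigenvalue:
  λ = 2: with am = 4 and gm = 2, the partition is not yet determined (e.g. several partitions of 4 into 2 parts exist). Let N = A − (2)·I. Computing rank(N^1) = 2, rank(N^2) = 1, rank(N^3) = 0; the number of blocks of size ≥ j is rank(N^{j−1}) − rank(N^j), giving [2, 1, 1]. So we have 1 block(s) of size 3, 1 block(s) of size 1 → block sizes [3, 1]

Assembling the blocks gives a Jordan form
J =
  [2, 1, 0, 0]
  [0, 2, 1, 0]
  [0, 0, 2, 0]
  [0, 0, 0, 2]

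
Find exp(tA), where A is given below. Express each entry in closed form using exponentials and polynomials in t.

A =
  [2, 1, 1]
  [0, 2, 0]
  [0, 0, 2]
e^{tA} =
  [exp(2*t), t*exp(2*t), t*exp(2*t)]
  [0, exp(2*t), 0]
  [0, 0, exp(2*t)]

Strategy: write A = P · J · P⁻¹ where J is a Jordan canonical form, so e^{tA} = P · e^{tJ} · P⁻¹, and e^{tJ} can be computed block-by-block.

A has Jordan form
J =
  [2, 1, 0]
  [0, 2, 0]
  [0, 0, 2]
(up to reordering of blocks).

Per-block formulas:
  For a 2×2 Jordan block J_2(2): exp(t · J_2(2)) = e^(2t)·(I + t·N), where N is the 2×2 nilpotent shift.
  For a 1×1 block at λ = 2: exp(t · [2]) = [e^(2t)].

After assembling e^{tJ} and conjugating by P, we get:

e^{tA} =
  [exp(2*t), t*exp(2*t), t*exp(2*t)]
  [0, exp(2*t), 0]
  [0, 0, exp(2*t)]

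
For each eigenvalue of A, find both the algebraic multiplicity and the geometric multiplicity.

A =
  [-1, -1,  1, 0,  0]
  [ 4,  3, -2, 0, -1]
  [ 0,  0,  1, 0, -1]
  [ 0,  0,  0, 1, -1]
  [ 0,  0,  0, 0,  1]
λ = 1: alg = 5, geom = 3

Step 1 — factor the characteristic polynomial to read off the algebraic multiplicities:
  χ_A(x) = (x - 1)^5

Step 2 — compute geometric multiplicities via the rank-nullity identity g(λ) = n − rank(A − λI):
  rank(A − (1)·I) = 2, so dim ker(A − (1)·I) = n − 2 = 3

Summary:
  λ = 1: algebraic multiplicity = 5, geometric multiplicity = 3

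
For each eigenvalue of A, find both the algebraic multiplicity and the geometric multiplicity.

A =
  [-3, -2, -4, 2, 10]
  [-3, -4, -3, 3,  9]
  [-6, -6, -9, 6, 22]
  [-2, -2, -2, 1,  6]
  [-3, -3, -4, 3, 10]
λ = -1: alg = 5, geom = 3

Step 1 — factor the characteristic polynomial to read off the algebraic multiplicities:
  χ_A(x) = (x + 1)^5

Step 2 — compute geometric multiplicities via the rank-nullity identity g(λ) = n − rank(A − λI):
  rank(A − (-1)·I) = 2, so dim ker(A − (-1)·I) = n − 2 = 3

Summary:
  λ = -1: algebraic multiplicity = 5, geometric multiplicity = 3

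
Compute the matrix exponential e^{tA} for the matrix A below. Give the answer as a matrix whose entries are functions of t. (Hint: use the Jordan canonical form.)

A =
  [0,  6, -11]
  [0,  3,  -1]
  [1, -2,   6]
e^{tA} =
  [-t^2*exp(3*t) - 3*t*exp(3*t) + exp(3*t), 2*t^2*exp(3*t) + 6*t*exp(3*t), -3*t^2*exp(3*t) - 11*t*exp(3*t)]
  [-t^2*exp(3*t)/2, t^2*exp(3*t) + exp(3*t), -3*t^2*exp(3*t)/2 - t*exp(3*t)]
  [t*exp(3*t), -2*t*exp(3*t), 3*t*exp(3*t) + exp(3*t)]

Strategy: write A = P · J · P⁻¹ where J is a Jordan canonical form, so e^{tA} = P · e^{tJ} · P⁻¹, and e^{tJ} can be computed block-by-block.

A has Jordan form
J =
  [3, 1, 0]
  [0, 3, 1]
  [0, 0, 3]
(up to reordering of blocks).

Per-block formulas:
  For a 3×3 Jordan block J_3(3): exp(t · J_3(3)) = e^(3t)·(I + t·N + (t^2/2)·N^2), where N is the 3×3 nilpotent shift.

After assembling e^{tJ} and conjugating by P, we get:

e^{tA} =
  [-t^2*exp(3*t) - 3*t*exp(3*t) + exp(3*t), 2*t^2*exp(3*t) + 6*t*exp(3*t), -3*t^2*exp(3*t) - 11*t*exp(3*t)]
  [-t^2*exp(3*t)/2, t^2*exp(3*t) + exp(3*t), -3*t^2*exp(3*t)/2 - t*exp(3*t)]
  [t*exp(3*t), -2*t*exp(3*t), 3*t*exp(3*t) + exp(3*t)]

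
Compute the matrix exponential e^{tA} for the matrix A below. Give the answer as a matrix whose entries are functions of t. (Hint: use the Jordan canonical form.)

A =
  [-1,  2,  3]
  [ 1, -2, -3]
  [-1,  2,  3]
e^{tA} =
  [1 - t, 2*t, 3*t]
  [t, 1 - 2*t, -3*t]
  [-t, 2*t, 3*t + 1]

Strategy: write A = P · J · P⁻¹ where J is a Jordan canonical form, so e^{tA} = P · e^{tJ} · P⁻¹, and e^{tJ} can be computed block-by-block.

A has Jordan form
J =
  [0, 1, 0]
  [0, 0, 0]
  [0, 0, 0]
(up to reordering of blocks).

Per-block formulas:
  For a 2×2 Jordan block J_2(0): exp(t · J_2(0)) = e^(0t)·(I + t·N), where N is the 2×2 nilpotent shift.
  For a 1×1 block at λ = 0: exp(t · [0]) = [e^(0t)].

After assembling e^{tJ} and conjugating by P, we get:

e^{tA} =
  [1 - t, 2*t, 3*t]
  [t, 1 - 2*t, -3*t]
  [-t, 2*t, 3*t + 1]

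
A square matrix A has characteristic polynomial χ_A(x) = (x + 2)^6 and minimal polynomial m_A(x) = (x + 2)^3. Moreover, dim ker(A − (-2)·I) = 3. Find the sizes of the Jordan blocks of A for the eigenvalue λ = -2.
Block sizes for λ = -2: [3, 2, 1]

Step 1 — from the characteristic polynomial, algebraic multiplicity of λ = -2 is 6. From dim ker(A − (-2)·I) = 3, there are exactly 3 Jordan blocks for λ = -2.
Step 2 — from the minimal polynomial, the factor (x + 2)^3 tells us the largest block for λ = -2 has size 3.
Step 3 — with total size 6, 3 blocks, and largest block 3, the block sizes (in nonincreasing order) are [3, 2, 1].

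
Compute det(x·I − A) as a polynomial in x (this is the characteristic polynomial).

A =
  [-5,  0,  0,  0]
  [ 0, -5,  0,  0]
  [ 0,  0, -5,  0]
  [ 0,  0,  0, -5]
x^4 + 20*x^3 + 150*x^2 + 500*x + 625

Expanding det(x·I − A) (e.g. by cofactor expansion or by noting that A is similar to its Jordan form J, which has the same characteristic polynomial as A) gives
  χ_A(x) = x^4 + 20*x^3 + 150*x^2 + 500*x + 625
which factors as (x + 5)^4. The eigenvalues (with algebraic multiplicities) are λ = -5 with multiplicity 4.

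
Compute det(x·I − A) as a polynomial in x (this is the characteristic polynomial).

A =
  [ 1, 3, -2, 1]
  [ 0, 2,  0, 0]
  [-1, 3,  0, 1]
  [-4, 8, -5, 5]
x^4 - 8*x^3 + 24*x^2 - 32*x + 16

Expanding det(x·I − A) (e.g. by cofactor expansion or by noting that A is similar to its Jordan form J, which has the same characteristic polynomial as A) gives
  χ_A(x) = x^4 - 8*x^3 + 24*x^2 - 32*x + 16
which factors as (x - 2)^4. The eigenvalues (with algebraic multiplicities) are λ = 2 with multiplicity 4.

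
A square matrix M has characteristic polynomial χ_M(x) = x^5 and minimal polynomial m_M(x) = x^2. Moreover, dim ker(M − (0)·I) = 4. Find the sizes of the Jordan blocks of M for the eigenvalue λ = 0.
Block sizes for λ = 0: [2, 1, 1, 1]

Step 1 — from the characteristic polynomial, algebraic multiplicity of λ = 0 is 5. From dim ker(M − (0)·I) = 4, there are exactly 4 Jordan blocks for λ = 0.
Step 2 — from the minimal polynomial, the factor (x − 0)^2 tells us the largest block for λ = 0 has size 2.
Step 3 — with total size 5, 4 blocks, and largest block 2, the block sizes (in nonincreasing order) are [2, 1, 1, 1].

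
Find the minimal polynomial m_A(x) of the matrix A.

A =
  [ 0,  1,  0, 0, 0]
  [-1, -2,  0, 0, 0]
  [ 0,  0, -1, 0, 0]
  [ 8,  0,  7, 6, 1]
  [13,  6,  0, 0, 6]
x^4 - 10*x^3 + 13*x^2 + 60*x + 36

The characteristic polynomial is χ_A(x) = (x - 6)^2*(x + 1)^3, so the eigenvalues are known. The minimal polynomial is
  m_A(x) = Π_λ (x − λ)^{k_λ}
where k_λ is the size of the *largest* Jordan block for λ (equivalently, the smallest k with (A − λI)^k v = 0 for every generalised eigenvector v of λ).

  λ = -1: largest Jordan block has size 2, contributing (x + 1)^2
  λ = 6: largest Jordan block has size 2, contributing (x − 6)^2

So m_A(x) = (x - 6)^2*(x + 1)^2 = x^4 - 10*x^3 + 13*x^2 + 60*x + 36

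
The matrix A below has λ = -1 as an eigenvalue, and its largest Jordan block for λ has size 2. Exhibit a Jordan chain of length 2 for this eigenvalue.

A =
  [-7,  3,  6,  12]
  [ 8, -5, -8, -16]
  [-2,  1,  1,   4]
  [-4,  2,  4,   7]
A Jordan chain for λ = -1 of length 2:
v_1 = (-6, 8, -2, -4)ᵀ
v_2 = (1, 0, 0, 0)ᵀ

Let N = A − (-1)·I. We want v_2 with N^2 v_2 = 0 but N^1 v_2 ≠ 0; then v_{j-1} := N · v_j for j = 2, …, 2.

Pick v_2 = (1, 0, 0, 0)ᵀ.
Then v_1 = N · v_2 = (-6, 8, -2, -4)ᵀ.

Sanity check: (A − (-1)·I) v_1 = (0, 0, 0, 0)ᵀ = 0. ✓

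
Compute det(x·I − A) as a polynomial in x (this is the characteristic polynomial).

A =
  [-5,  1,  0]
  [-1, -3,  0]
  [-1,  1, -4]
x^3 + 12*x^2 + 48*x + 64

Expanding det(x·I − A) (e.g. by cofactor expansion or by noting that A is similar to its Jordan form J, which has the same characteristic polynomial as A) gives
  χ_A(x) = x^3 + 12*x^2 + 48*x + 64
which factors as (x + 4)^3. The eigenvalues (with algebraic multiplicities) are λ = -4 with multiplicity 3.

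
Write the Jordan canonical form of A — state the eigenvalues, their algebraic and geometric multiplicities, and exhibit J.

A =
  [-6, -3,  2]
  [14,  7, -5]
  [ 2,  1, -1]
J_3(0)

The characteristic polynomial is
  det(x·I − A) = x^3

Eigenvalues and multiplicities (the geometric multiplicity of λ is n − rank(A − λI), which equals the number of Jordan blocks for λ):
  λ = 0: algebraic multiplicity = 3, geometric multiplicity = 1

Determining the block sizes for each eigenvalue:
  λ = 0: one block (gm = 1), so the single block has size am = 3 → block sizes [3]

Assembling the blocks gives a Jordan form
J =
  [0, 1, 0]
  [0, 0, 1]
  [0, 0, 0]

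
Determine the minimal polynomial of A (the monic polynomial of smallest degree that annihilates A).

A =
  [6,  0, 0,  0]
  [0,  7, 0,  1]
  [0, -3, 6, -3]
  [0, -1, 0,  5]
x^2 - 12*x + 36

The characteristic polynomial is χ_A(x) = (x - 6)^4, so the eigenvalues are known. The minimal polynomial is
  m_A(x) = Π_λ (x − λ)^{k_λ}
where k_λ is the size of the *largest* Jordan block for λ (equivalently, the smallest k with (A − λI)^k v = 0 for every generalised eigenvector v of λ).

  λ = 6: largest Jordan block has size 2, contributing (x − 6)^2

So m_A(x) = (x - 6)^2 = x^2 - 12*x + 36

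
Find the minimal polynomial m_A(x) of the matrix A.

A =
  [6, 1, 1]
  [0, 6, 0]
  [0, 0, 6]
x^2 - 12*x + 36

The characteristic polynomial is χ_A(x) = (x - 6)^3, so the eigenvalues are known. The minimal polynomial is
  m_A(x) = Π_λ (x − λ)^{k_λ}
where k_λ is the size of the *largest* Jordan block for λ (equivalently, the smallest k with (A − λI)^k v = 0 for every generalised eigenvector v of λ).

  λ = 6: largest Jordan block has size 2, contributing (x − 6)^2

So m_A(x) = (x - 6)^2 = x^2 - 12*x + 36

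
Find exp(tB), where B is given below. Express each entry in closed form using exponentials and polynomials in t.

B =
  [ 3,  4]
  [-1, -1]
e^{tB} =
  [2*t*exp(t) + exp(t), 4*t*exp(t)]
  [-t*exp(t), -2*t*exp(t) + exp(t)]

Strategy: write B = P · J · P⁻¹ where J is a Jordan canonical form, so e^{tB} = P · e^{tJ} · P⁻¹, and e^{tJ} can be computed block-by-block.

B has Jordan form
J =
  [1, 1]
  [0, 1]
(up to reordering of blocks).

Per-block formulas:
  For a 2×2 Jordan block J_2(1): exp(t · J_2(1)) = e^(1t)·(I + t·N), where N is the 2×2 nilpotent shift.

After assembling e^{tJ} and conjugating by P, we get:

e^{tB} =
  [2*t*exp(t) + exp(t), 4*t*exp(t)]
  [-t*exp(t), -2*t*exp(t) + exp(t)]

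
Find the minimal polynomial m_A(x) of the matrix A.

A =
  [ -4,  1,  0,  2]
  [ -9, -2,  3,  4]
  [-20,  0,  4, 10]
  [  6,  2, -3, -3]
x^3 + 4*x^2 + 5*x + 2

The characteristic polynomial is χ_A(x) = (x + 1)^3*(x + 2), so the eigenvalues are known. The minimal polynomial is
  m_A(x) = Π_λ (x − λ)^{k_λ}
where k_λ is the size of the *largest* Jordan block for λ (equivalently, the smallest k with (A − λI)^k v = 0 for every generalised eigenvector v of λ).

  λ = -2: largest Jordan block has size 1, contributing (x + 2)
  λ = -1: largest Jordan block has size 2, contributing (x + 1)^2

So m_A(x) = (x + 1)^2*(x + 2) = x^3 + 4*x^2 + 5*x + 2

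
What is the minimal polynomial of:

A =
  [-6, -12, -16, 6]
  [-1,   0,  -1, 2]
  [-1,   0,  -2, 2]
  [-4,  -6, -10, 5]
x^4 + 3*x^3

The characteristic polynomial is χ_A(x) = x^3*(x + 3), so the eigenvalues are known. The minimal polynomial is
  m_A(x) = Π_λ (x − λ)^{k_λ}
where k_λ is the size of the *largest* Jordan block for λ (equivalently, the smallest k with (A − λI)^k v = 0 for every generalised eigenvector v of λ).

  λ = -3: largest Jordan block has size 1, contributing (x + 3)
  λ = 0: largest Jordan block has size 3, contributing (x − 0)^3

So m_A(x) = x^3*(x + 3) = x^4 + 3*x^3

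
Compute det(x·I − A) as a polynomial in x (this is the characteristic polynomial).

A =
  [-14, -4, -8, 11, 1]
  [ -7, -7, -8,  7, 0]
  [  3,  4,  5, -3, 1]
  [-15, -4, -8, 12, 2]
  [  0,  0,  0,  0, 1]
x^5 + 3*x^4 - 6*x^3 - 10*x^2 + 21*x - 9

Expanding det(x·I − A) (e.g. by cofactor expansion or by noting that A is similar to its Jordan form J, which has the same characteristic polynomial as A) gives
  χ_A(x) = x^5 + 3*x^4 - 6*x^3 - 10*x^2 + 21*x - 9
which factors as (x - 1)^3*(x + 3)^2. The eigenvalues (with algebraic multiplicities) are λ = -3 with multiplicity 2, λ = 1 with multiplicity 3.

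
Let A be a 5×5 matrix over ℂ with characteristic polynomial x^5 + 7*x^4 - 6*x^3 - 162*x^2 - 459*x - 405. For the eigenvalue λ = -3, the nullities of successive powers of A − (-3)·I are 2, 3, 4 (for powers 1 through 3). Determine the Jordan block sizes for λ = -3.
Block sizes for λ = -3: [3, 1]

From the dimensions of kernels of powers, the number of Jordan blocks of size at least j is d_j − d_{j−1} where d_j = dim ker(N^j) (with d_0 = 0). Computing the differences gives [2, 1, 1].
The number of blocks of size exactly k is (#blocks of size ≥ k) − (#blocks of size ≥ k + 1), so the partition is: 1 block(s) of size 1, 1 block(s) of size 3.
In nonincreasing order the block sizes are [3, 1].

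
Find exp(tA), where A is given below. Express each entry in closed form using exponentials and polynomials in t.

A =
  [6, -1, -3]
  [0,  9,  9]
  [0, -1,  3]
e^{tA} =
  [exp(6*t), -t*exp(6*t), -3*t*exp(6*t)]
  [0, 3*t*exp(6*t) + exp(6*t), 9*t*exp(6*t)]
  [0, -t*exp(6*t), -3*t*exp(6*t) + exp(6*t)]

Strategy: write A = P · J · P⁻¹ where J is a Jordan canonical form, so e^{tA} = P · e^{tJ} · P⁻¹, and e^{tJ} can be computed block-by-block.

A has Jordan form
J =
  [6, 1, 0]
  [0, 6, 0]
  [0, 0, 6]
(up to reordering of blocks).

Per-block formulas:
  For a 1×1 block at λ = 6: exp(t · [6]) = [e^(6t)].
  For a 2×2 Jordan block J_2(6): exp(t · J_2(6)) = e^(6t)·(I + t·N), where N is the 2×2 nilpotent shift.

After assembling e^{tJ} and conjugating by P, we get:

e^{tA} =
  [exp(6*t), -t*exp(6*t), -3*t*exp(6*t)]
  [0, 3*t*exp(6*t) + exp(6*t), 9*t*exp(6*t)]
  [0, -t*exp(6*t), -3*t*exp(6*t) + exp(6*t)]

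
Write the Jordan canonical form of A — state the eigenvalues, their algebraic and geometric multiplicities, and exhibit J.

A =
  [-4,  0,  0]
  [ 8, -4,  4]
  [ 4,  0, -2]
J_1(-4) ⊕ J_1(-4) ⊕ J_1(-2)

The characteristic polynomial is
  det(x·I − A) = x^3 + 10*x^2 + 32*x + 32 = (x + 2)*(x + 4)^2

Eigenvalues and multiplicities (the geometric multiplicity of λ is n − rank(A − λI), which equals the number of Jordan blocks for λ):
  λ = -4: algebraic multiplicity = 2, geometric multiplicity = 2
  λ = -2: algebraic multiplicity = 1, geometric multiplicity = 1

Determining the block sizes for each eigenvalue:
  λ = -4: gm = am = 2, so every block has size 1 → block sizes [1, 1]
  λ = -2: one block (gm = 1), so the single block has size am = 1 → block sizes [1]

Assembling the blocks gives a Jordan form
J =
  [-4,  0,  0]
  [ 0, -4,  0]
  [ 0,  0, -2]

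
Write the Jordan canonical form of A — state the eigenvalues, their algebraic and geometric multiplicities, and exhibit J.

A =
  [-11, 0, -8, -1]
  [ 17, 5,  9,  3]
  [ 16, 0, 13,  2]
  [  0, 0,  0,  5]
J_1(-3) ⊕ J_3(5)

The characteristic polynomial is
  det(x·I − A) = x^4 - 12*x^3 + 30*x^2 + 100*x - 375 = (x - 5)^3*(x + 3)

Eigenvalues and multiplicities (the geometric multiplicity of λ is n − rank(A − λI), which equals the number of Jordan blocks for λ):
  λ = -3: algebraic multiplicity = 1, geometric multiplicity = 1
  λ = 5: algebraic multiplicity = 3, geometric multiplicity = 1

Determining the block sizes for each eigenvalue:
  λ = -3: one block (gm = 1), so the single block has size am = 1 → block sizes [1]
  λ = 5: one block (gm = 1), so the single block has size am = 3 → block sizes [3]

Assembling the blocks gives a Jordan form
J =
  [-3, 0, 0, 0]
  [ 0, 5, 1, 0]
  [ 0, 0, 5, 1]
  [ 0, 0, 0, 5]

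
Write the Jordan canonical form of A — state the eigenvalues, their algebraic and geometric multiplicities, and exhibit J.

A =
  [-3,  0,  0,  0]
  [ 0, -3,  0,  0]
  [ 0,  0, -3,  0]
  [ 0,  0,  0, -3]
J_1(-3) ⊕ J_1(-3) ⊕ J_1(-3) ⊕ J_1(-3)

The characteristic polynomial is
  det(x·I − A) = x^4 + 12*x^3 + 54*x^2 + 108*x + 81 = (x + 3)^4

Eigenvalues and multiplicities (the geometric multiplicity of λ is n − rank(A − λI), which equals the number of Jordan blocks for λ):
  λ = -3: algebraic multiplicity = 4, geometric multiplicity = 4

Determining the block sizes for each eigenvalue:
  λ = -3: gm = am = 4, so every block has size 1 → block sizes [1, 1, 1, 1]

Assembling the blocks gives a Jordan form
J =
  [-3,  0,  0,  0]
  [ 0, -3,  0,  0]
  [ 0,  0, -3,  0]
  [ 0,  0,  0, -3]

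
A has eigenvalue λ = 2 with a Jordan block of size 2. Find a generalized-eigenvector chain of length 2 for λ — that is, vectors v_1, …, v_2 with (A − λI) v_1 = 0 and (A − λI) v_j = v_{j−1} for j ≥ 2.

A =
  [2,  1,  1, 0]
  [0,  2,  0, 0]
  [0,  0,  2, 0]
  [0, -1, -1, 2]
A Jordan chain for λ = 2 of length 2:
v_1 = (1, 0, 0, -1)ᵀ
v_2 = (0, 1, 0, 0)ᵀ

Let N = A − (2)·I. We want v_2 with N^2 v_2 = 0 but N^1 v_2 ≠ 0; then v_{j-1} := N · v_j for j = 2, …, 2.

Pick v_2 = (0, 1, 0, 0)ᵀ.
Then v_1 = N · v_2 = (1, 0, 0, -1)ᵀ.

Sanity check: (A − (2)·I) v_1 = (0, 0, 0, 0)ᵀ = 0. ✓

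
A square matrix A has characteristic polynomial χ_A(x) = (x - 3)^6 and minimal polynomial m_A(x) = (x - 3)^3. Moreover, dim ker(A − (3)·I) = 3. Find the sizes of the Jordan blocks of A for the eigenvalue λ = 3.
Block sizes for λ = 3: [3, 2, 1]

Step 1 — from the characteristic polynomial, algebraic multiplicity of λ = 3 is 6. From dim ker(A − (3)·I) = 3, there are exactly 3 Jordan blocks for λ = 3.
Step 2 — from the minimal polynomial, the factor (x − 3)^3 tells us the largest block for λ = 3 has size 3.
Step 3 — with total size 6, 3 blocks, and largest block 3, the block sizes (in nonincreasing order) are [3, 2, 1].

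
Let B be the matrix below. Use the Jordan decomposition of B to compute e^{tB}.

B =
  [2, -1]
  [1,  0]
e^{tB} =
  [t*exp(t) + exp(t), -t*exp(t)]
  [t*exp(t), -t*exp(t) + exp(t)]

Strategy: write B = P · J · P⁻¹ where J is a Jordan canonical form, so e^{tB} = P · e^{tJ} · P⁻¹, and e^{tJ} can be computed block-by-block.

B has Jordan form
J =
  [1, 1]
  [0, 1]
(up to reordering of blocks).

Per-block formulas:
  For a 2×2 Jordan block J_2(1): exp(t · J_2(1)) = e^(1t)·(I + t·N), where N is the 2×2 nilpotent shift.

After assembling e^{tJ} and conjugating by P, we get:

e^{tB} =
  [t*exp(t) + exp(t), -t*exp(t)]
  [t*exp(t), -t*exp(t) + exp(t)]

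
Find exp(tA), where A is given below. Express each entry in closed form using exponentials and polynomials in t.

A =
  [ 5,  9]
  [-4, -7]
e^{tA} =
  [6*t*exp(-t) + exp(-t), 9*t*exp(-t)]
  [-4*t*exp(-t), -6*t*exp(-t) + exp(-t)]

Strategy: write A = P · J · P⁻¹ where J is a Jordan canonical form, so e^{tA} = P · e^{tJ} · P⁻¹, and e^{tJ} can be computed block-by-block.

A has Jordan form
J =
  [-1,  1]
  [ 0, -1]
(up to reordering of blocks).

Per-block formulas:
  For a 2×2 Jordan block J_2(-1): exp(t · J_2(-1)) = e^(-1t)·(I + t·N), where N is the 2×2 nilpotent shift.

After assembling e^{tJ} and conjugating by P, we get:

e^{tA} =
  [6*t*exp(-t) + exp(-t), 9*t*exp(-t)]
  [-4*t*exp(-t), -6*t*exp(-t) + exp(-t)]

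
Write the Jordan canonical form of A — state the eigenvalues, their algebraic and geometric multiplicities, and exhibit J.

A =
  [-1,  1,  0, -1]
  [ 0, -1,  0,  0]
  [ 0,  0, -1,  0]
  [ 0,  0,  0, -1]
J_2(-1) ⊕ J_1(-1) ⊕ J_1(-1)

The characteristic polynomial is
  det(x·I − A) = x^4 + 4*x^3 + 6*x^2 + 4*x + 1 = (x + 1)^4

Eigenvalues and multiplicities (the geometric multiplicity of λ is n − rank(A − λI), which equals the number of Jordan blocks for λ):
  λ = -1: algebraic multiplicity = 4, geometric multiplicity = 3

Determining the block sizes for each eigenvalue:
  λ = -1: 3 blocks summing to 4 forces exactly one block of size 2 and the rest size 1 → block sizes [2, 1, 1]

Assembling the blocks gives a Jordan form
J =
  [-1,  1,  0,  0]
  [ 0, -1,  0,  0]
  [ 0,  0, -1,  0]
  [ 0,  0,  0, -1]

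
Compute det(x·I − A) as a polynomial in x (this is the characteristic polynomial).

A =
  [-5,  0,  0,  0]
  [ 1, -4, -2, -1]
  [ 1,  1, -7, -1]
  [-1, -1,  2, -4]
x^4 + 20*x^3 + 150*x^2 + 500*x + 625

Expanding det(x·I − A) (e.g. by cofactor expansion or by noting that A is similar to its Jordan form J, which has the same characteristic polynomial as A) gives
  χ_A(x) = x^4 + 20*x^3 + 150*x^2 + 500*x + 625
which factors as (x + 5)^4. The eigenvalues (with algebraic multiplicities) are λ = -5 with multiplicity 4.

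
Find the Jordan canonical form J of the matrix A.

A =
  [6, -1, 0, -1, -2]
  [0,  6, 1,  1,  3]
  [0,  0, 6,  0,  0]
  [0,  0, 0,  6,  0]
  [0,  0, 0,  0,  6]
J_3(6) ⊕ J_1(6) ⊕ J_1(6)

The characteristic polynomial is
  det(x·I − A) = x^5 - 30*x^4 + 360*x^3 - 2160*x^2 + 6480*x - 7776 = (x - 6)^5

Eigenvalues and multiplicities (the geometric multiplicity of λ is n − rank(A − λI), which equals the number of Jordan blocks for λ):
  λ = 6: algebraic multiplicity = 5, geometric multiplicity = 3

Determining the block sizes for each eigenvalue:
  λ = 6: with am = 5 and gm = 3, the partition is not yet determined (e.g. several partitions of 5 into 3 parts exist). Let N = A − (6)·I. Computing rank(N^1) = 2, rank(N^2) = 1, rank(N^3) = 0; the number of blocks of size ≥ j is rank(N^{j−1}) − rank(N^j), giving [3, 1, 1]. So we have 1 block(s) of size 3, 2 block(s) of size 1 → block sizes [3, 1, 1]

Assembling the blocks gives a Jordan form
J =
  [6, 1, 0, 0, 0]
  [0, 6, 1, 0, 0]
  [0, 0, 6, 0, 0]
  [0, 0, 0, 6, 0]
  [0, 0, 0, 0, 6]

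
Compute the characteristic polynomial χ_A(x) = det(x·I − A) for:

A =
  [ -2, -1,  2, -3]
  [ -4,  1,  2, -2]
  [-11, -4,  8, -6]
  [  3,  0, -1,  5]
x^4 - 12*x^3 + 54*x^2 - 108*x + 81

Expanding det(x·I − A) (e.g. by cofactor expansion or by noting that A is similar to its Jordan form J, which has the same characteristic polynomial as A) gives
  χ_A(x) = x^4 - 12*x^3 + 54*x^2 - 108*x + 81
which factors as (x - 3)^4. The eigenvalues (with algebraic multiplicities) are λ = 3 with multiplicity 4.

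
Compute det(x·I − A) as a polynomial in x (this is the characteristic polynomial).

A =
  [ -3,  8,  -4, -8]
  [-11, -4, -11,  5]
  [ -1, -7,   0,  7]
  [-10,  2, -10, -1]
x^4 + 8*x^3 + 6*x^2 - 40*x + 25

Expanding det(x·I − A) (e.g. by cofactor expansion or by noting that A is similar to its Jordan form J, which has the same characteristic polynomial as A) gives
  χ_A(x) = x^4 + 8*x^3 + 6*x^2 - 40*x + 25
which factors as (x - 1)^2*(x + 5)^2. The eigenvalues (with algebraic multiplicities) are λ = -5 with multiplicity 2, λ = 1 with multiplicity 2.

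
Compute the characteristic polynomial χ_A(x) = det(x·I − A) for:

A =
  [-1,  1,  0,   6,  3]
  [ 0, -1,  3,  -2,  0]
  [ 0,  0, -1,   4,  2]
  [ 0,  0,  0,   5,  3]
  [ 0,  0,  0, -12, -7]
x^5 + 5*x^4 + 10*x^3 + 10*x^2 + 5*x + 1

Expanding det(x·I − A) (e.g. by cofactor expansion or by noting that A is similar to its Jordan form J, which has the same characteristic polynomial as A) gives
  χ_A(x) = x^5 + 5*x^4 + 10*x^3 + 10*x^2 + 5*x + 1
which factors as (x + 1)^5. The eigenvalues (with algebraic multiplicities) are λ = -1 with multiplicity 5.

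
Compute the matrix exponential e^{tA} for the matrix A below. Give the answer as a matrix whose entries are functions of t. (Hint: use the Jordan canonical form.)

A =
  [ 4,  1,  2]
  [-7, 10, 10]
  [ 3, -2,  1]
e^{tA} =
  [-t*exp(5*t) + exp(5*t), t*exp(5*t), 2*t*exp(5*t)]
  [t^2*exp(5*t) - 7*t*exp(5*t), -t^2*exp(5*t) + 5*t*exp(5*t) + exp(5*t), -2*t^2*exp(5*t) + 10*t*exp(5*t)]
  [-t^2*exp(5*t)/2 + 3*t*exp(5*t), t^2*exp(5*t)/2 - 2*t*exp(5*t), t^2*exp(5*t) - 4*t*exp(5*t) + exp(5*t)]

Strategy: write A = P · J · P⁻¹ where J is a Jordan canonical form, so e^{tA} = P · e^{tJ} · P⁻¹, and e^{tJ} can be computed block-by-block.

A has Jordan form
J =
  [5, 1, 0]
  [0, 5, 1]
  [0, 0, 5]
(up to reordering of blocks).

Per-block formulas:
  For a 3×3 Jordan block J_3(5): exp(t · J_3(5)) = e^(5t)·(I + t·N + (t^2/2)·N^2), where N is the 3×3 nilpotent shift.

After assembling e^{tJ} and conjugating by P, we get:

e^{tA} =
  [-t*exp(5*t) + exp(5*t), t*exp(5*t), 2*t*exp(5*t)]
  [t^2*exp(5*t) - 7*t*exp(5*t), -t^2*exp(5*t) + 5*t*exp(5*t) + exp(5*t), -2*t^2*exp(5*t) + 10*t*exp(5*t)]
  [-t^2*exp(5*t)/2 + 3*t*exp(5*t), t^2*exp(5*t)/2 - 2*t*exp(5*t), t^2*exp(5*t) - 4*t*exp(5*t) + exp(5*t)]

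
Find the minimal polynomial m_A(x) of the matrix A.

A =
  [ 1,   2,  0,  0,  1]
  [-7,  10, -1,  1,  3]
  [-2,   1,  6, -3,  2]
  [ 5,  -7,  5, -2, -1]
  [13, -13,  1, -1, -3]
x^4 - 9*x^3 + 30*x^2 - 44*x + 24

The characteristic polynomial is χ_A(x) = (x - 3)^2*(x - 2)^3, so the eigenvalues are known. The minimal polynomial is
  m_A(x) = Π_λ (x − λ)^{k_λ}
where k_λ is the size of the *largest* Jordan block for λ (equivalently, the smallest k with (A − λI)^k v = 0 for every generalised eigenvector v of λ).

  λ = 2: largest Jordan block has size 3, contributing (x − 2)^3
  λ = 3: largest Jordan block has size 1, contributing (x − 3)

So m_A(x) = (x - 3)*(x - 2)^3 = x^4 - 9*x^3 + 30*x^2 - 44*x + 24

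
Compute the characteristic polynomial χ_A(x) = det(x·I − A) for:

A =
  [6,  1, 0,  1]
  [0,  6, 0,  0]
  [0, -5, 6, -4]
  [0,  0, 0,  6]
x^4 - 24*x^3 + 216*x^2 - 864*x + 1296

Expanding det(x·I − A) (e.g. by cofactor expansion or by noting that A is similar to its Jordan form J, which has the same characteristic polynomial as A) gives
  χ_A(x) = x^4 - 24*x^3 + 216*x^2 - 864*x + 1296
which factors as (x - 6)^4. The eigenvalues (with algebraic multiplicities) are λ = 6 with multiplicity 4.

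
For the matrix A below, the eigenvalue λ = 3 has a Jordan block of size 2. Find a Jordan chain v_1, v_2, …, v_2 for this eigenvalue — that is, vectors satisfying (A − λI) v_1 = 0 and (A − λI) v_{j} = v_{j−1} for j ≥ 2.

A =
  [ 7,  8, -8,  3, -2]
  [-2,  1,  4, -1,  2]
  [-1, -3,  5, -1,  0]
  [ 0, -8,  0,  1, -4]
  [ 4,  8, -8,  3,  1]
A Jordan chain for λ = 3 of length 2:
v_1 = (4, -2, -1, 0, 4)ᵀ
v_2 = (1, 0, 0, 0, 0)ᵀ

Let N = A − (3)·I. We want v_2 with N^2 v_2 = 0 but N^1 v_2 ≠ 0; then v_{j-1} := N · v_j for j = 2, …, 2.

Pick v_2 = (1, 0, 0, 0, 0)ᵀ.
Then v_1 = N · v_2 = (4, -2, -1, 0, 4)ᵀ.

Sanity check: (A − (3)·I) v_1 = (0, 0, 0, 0, 0)ᵀ = 0. ✓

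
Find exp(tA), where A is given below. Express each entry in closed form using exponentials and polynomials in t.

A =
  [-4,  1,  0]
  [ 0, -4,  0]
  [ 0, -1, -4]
e^{tA} =
  [exp(-4*t), t*exp(-4*t), 0]
  [0, exp(-4*t), 0]
  [0, -t*exp(-4*t), exp(-4*t)]

Strategy: write A = P · J · P⁻¹ where J is a Jordan canonical form, so e^{tA} = P · e^{tJ} · P⁻¹, and e^{tJ} can be computed block-by-block.

A has Jordan form
J =
  [-4,  1,  0]
  [ 0, -4,  0]
  [ 0,  0, -4]
(up to reordering of blocks).

Per-block formulas:
  For a 1×1 block at λ = -4: exp(t · [-4]) = [e^(-4t)].
  For a 2×2 Jordan block J_2(-4): exp(t · J_2(-4)) = e^(-4t)·(I + t·N), where N is the 2×2 nilpotent shift.

After assembling e^{tJ} and conjugating by P, we get:

e^{tA} =
  [exp(-4*t), t*exp(-4*t), 0]
  [0, exp(-4*t), 0]
  [0, -t*exp(-4*t), exp(-4*t)]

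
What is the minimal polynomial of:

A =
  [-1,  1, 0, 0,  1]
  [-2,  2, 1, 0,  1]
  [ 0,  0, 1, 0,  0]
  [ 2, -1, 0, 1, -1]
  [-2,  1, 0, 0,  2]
x^3 - 3*x^2 + 3*x - 1

The characteristic polynomial is χ_A(x) = (x - 1)^5, so the eigenvalues are known. The minimal polynomial is
  m_A(x) = Π_λ (x − λ)^{k_λ}
where k_λ is the size of the *largest* Jordan block for λ (equivalently, the smallest k with (A − λI)^k v = 0 for every generalised eigenvector v of λ).

  λ = 1: largest Jordan block has size 3, contributing (x − 1)^3

So m_A(x) = (x - 1)^3 = x^3 - 3*x^2 + 3*x - 1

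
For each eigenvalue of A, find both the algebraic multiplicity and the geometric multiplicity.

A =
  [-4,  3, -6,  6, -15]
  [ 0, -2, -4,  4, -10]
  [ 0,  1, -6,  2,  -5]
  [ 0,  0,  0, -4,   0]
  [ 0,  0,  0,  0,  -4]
λ = -4: alg = 5, geom = 4

Step 1 — factor the characteristic polynomial to read off the algebraic multiplicities:
  χ_A(x) = (x + 4)^5

Step 2 — compute geometric multiplicities via the rank-nullity identity g(λ) = n − rank(A − λI):
  rank(A − (-4)·I) = 1, so dim ker(A − (-4)·I) = n − 1 = 4

Summary:
  λ = -4: algebraic multiplicity = 5, geometric multiplicity = 4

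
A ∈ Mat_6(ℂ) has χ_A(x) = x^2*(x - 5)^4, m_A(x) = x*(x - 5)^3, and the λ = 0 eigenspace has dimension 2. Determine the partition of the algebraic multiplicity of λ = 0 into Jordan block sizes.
Block sizes for λ = 0: [1, 1]

Step 1 — from the characteristic polynomial, algebraic multiplicity of λ = 0 is 2. From dim ker(A − (0)·I) = 2, there are exactly 2 Jordan blocks for λ = 0.
Step 2 — from the minimal polynomial, the factor (x − 0) tells us the largest block for λ = 0 has size 1.
Step 3 — with total size 2, 2 blocks, and largest block 1, the block sizes (in nonincreasing order) are [1, 1].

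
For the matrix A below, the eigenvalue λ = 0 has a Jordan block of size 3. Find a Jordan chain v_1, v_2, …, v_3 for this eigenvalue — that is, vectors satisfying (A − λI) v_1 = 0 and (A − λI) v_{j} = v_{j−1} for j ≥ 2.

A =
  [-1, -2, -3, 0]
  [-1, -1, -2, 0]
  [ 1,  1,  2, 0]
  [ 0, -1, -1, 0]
A Jordan chain for λ = 0 of length 3:
v_1 = (1, 1, -1, 0)ᵀ
v_2 = (-2, -1, 1, -1)ᵀ
v_3 = (0, 1, 0, 0)ᵀ

Let N = A − (0)·I. We want v_3 with N^3 v_3 = 0 but N^2 v_3 ≠ 0; then v_{j-1} := N · v_j for j = 3, …, 2.

Pick v_3 = (0, 1, 0, 0)ᵀ.
Then v_2 = N · v_3 = (-2, -1, 1, -1)ᵀ.
Then v_1 = N · v_2 = (1, 1, -1, 0)ᵀ.

Sanity check: (A − (0)·I) v_1 = (0, 0, 0, 0)ᵀ = 0. ✓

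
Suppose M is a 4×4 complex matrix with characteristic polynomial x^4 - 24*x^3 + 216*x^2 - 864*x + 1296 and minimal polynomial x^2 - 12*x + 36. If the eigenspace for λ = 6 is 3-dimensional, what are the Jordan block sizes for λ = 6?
Block sizes for λ = 6: [2, 1, 1]

Step 1 — from the characteristic polynomial, algebraic multiplicity of λ = 6 is 4. From dim ker(M − (6)·I) = 3, there are exactly 3 Jordan blocks for λ = 6.
Step 2 — from the minimal polynomial, the factor (x − 6)^2 tells us the largest block for λ = 6 has size 2.
Step 3 — with total size 4, 3 blocks, and largest block 2, the block sizes (in nonincreasing order) are [2, 1, 1].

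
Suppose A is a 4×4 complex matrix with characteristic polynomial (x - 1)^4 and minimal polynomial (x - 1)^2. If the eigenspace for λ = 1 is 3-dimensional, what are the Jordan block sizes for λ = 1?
Block sizes for λ = 1: [2, 1, 1]

Step 1 — from the characteristic polynomial, algebraic multiplicity of λ = 1 is 4. From dim ker(A − (1)·I) = 3, there are exactly 3 Jordan blocks for λ = 1.
Step 2 — from the minimal polynomial, the factor (x − 1)^2 tells us the largest block for λ = 1 has size 2.
Step 3 — with total size 4, 3 blocks, and largest block 2, the block sizes (in nonincreasing order) are [2, 1, 1].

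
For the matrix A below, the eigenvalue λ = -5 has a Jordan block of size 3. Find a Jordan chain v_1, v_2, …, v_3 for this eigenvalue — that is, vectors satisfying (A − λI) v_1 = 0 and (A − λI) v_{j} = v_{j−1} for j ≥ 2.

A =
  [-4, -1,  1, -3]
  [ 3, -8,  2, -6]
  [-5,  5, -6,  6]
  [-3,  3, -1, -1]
A Jordan chain for λ = -5 of length 3:
v_1 = (1, 1, 0, 0)ᵀ
v_2 = (1, 2, -1, -1)ᵀ
v_3 = (0, 0, 1, 0)ᵀ

Let N = A − (-5)·I. We want v_3 with N^3 v_3 = 0 but N^2 v_3 ≠ 0; then v_{j-1} := N · v_j for j = 3, …, 2.

Pick v_3 = (0, 0, 1, 0)ᵀ.
Then v_2 = N · v_3 = (1, 2, -1, -1)ᵀ.
Then v_1 = N · v_2 = (1, 1, 0, 0)ᵀ.

Sanity check: (A − (-5)·I) v_1 = (0, 0, 0, 0)ᵀ = 0. ✓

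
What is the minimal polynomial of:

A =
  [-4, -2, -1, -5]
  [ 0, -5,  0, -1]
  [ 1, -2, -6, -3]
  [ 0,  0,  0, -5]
x^2 + 10*x + 25

The characteristic polynomial is χ_A(x) = (x + 5)^4, so the eigenvalues are known. The minimal polynomial is
  m_A(x) = Π_λ (x − λ)^{k_λ}
where k_λ is the size of the *largest* Jordan block for λ (equivalently, the smallest k with (A − λI)^k v = 0 for every generalised eigenvector v of λ).

  λ = -5: largest Jordan block has size 2, contributing (x + 5)^2

So m_A(x) = (x + 5)^2 = x^2 + 10*x + 25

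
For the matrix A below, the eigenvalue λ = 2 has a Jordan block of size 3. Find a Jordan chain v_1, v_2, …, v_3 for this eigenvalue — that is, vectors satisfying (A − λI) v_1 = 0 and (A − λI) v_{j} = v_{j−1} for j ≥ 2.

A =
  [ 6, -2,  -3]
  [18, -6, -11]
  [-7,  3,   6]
A Jordan chain for λ = 2 of length 3:
v_1 = (1, 5, -2)ᵀ
v_2 = (4, 18, -7)ᵀ
v_3 = (1, 0, 0)ᵀ

Let N = A − (2)·I. We want v_3 with N^3 v_3 = 0 but N^2 v_3 ≠ 0; then v_{j-1} := N · v_j for j = 3, …, 2.

Pick v_3 = (1, 0, 0)ᵀ.
Then v_2 = N · v_3 = (4, 18, -7)ᵀ.
Then v_1 = N · v_2 = (1, 5, -2)ᵀ.

Sanity check: (A − (2)·I) v_1 = (0, 0, 0)ᵀ = 0. ✓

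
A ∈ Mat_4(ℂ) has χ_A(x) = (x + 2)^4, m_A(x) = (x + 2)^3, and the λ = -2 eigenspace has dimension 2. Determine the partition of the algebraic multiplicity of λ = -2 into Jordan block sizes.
Block sizes for λ = -2: [3, 1]

Step 1 — from the characteristic polynomial, algebraic multiplicity of λ = -2 is 4. From dim ker(A − (-2)·I) = 2, there are exactly 2 Jordan blocks for λ = -2.
Step 2 — from the minimal polynomial, the factor (x + 2)^3 tells us the largest block for λ = -2 has size 3.
Step 3 — with total size 4, 2 blocks, and largest block 3, the block sizes (in nonincreasing order) are [3, 1].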